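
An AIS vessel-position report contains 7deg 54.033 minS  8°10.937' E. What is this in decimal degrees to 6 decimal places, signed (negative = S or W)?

-7.900550, 8.182283

φ: 7 + 54.033/60 = 7.9005500
S → negative
λ: 10.937′ = 0.182283°; total 8.1822833
E ⇒ keep positive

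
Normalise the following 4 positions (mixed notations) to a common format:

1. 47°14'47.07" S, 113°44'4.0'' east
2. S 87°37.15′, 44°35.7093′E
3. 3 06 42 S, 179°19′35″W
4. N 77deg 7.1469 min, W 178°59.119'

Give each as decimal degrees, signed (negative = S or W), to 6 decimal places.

1. -47.246408, 113.734444
2. -87.619167, 44.595155
3. -3.111667, -179.326389
4. 77.119115, -178.985317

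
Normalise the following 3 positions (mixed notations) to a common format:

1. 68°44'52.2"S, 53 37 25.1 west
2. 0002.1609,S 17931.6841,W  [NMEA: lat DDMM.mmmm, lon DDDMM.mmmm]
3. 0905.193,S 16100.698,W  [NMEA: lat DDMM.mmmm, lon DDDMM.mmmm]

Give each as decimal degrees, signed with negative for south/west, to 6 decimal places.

1. -68.747833, -53.623639
2. -0.036015, -179.528068
3. -9.086550, -161.011633

Point 1:
  φ: 44′ + 52.2″ = 44.87000′; 68 + 44.87000/60 = 68.7478333
  hemisphere S, so the sign is −
  λ: 37′ + 25.1″ = 37.41833′; 53 + 37.41833/60 = 53.6236389
  hemisphere W, so the sign is −
Point 2:
  Lat: degrees = first 2 digits = 0, minutes = 2.1609; 0 + 2.1609/60 = 0.0360150
  hemisphere S, so the sign is −
  λ: degrees = first 3 digits = 179, minutes = 31.6841; 179 + 31.6841/60 = 179.5280683
  W → negative
Point 3:
  Lat: degrees = first 2 digits = 9, minutes = 5.193; 9 + 5.193/60 = 9.0865500
  S → negative
  Lon: degrees = first 3 digits = 161, minutes = 0.698; 161 + 0.698/60 = 161.0116333
  W ⇒ negate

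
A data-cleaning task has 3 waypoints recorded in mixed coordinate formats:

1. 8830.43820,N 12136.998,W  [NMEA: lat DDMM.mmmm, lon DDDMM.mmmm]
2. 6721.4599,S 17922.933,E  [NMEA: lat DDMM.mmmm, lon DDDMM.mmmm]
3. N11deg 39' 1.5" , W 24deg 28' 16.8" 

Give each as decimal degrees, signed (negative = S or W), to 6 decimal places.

Point 1:
  Lat: degrees = first 2 digits = 88, minutes = 30.4382; 88 + 30.4382/60 = 88.5073033
  N → positive
  λ: degrees = first 3 digits = 121, minutes = 36.998; 121 + 36.998/60 = 121.6166333
  W → negative
Point 2:
  Lat: split at 2 digits → 67° and 21.4599′; 67 + 21.4599/60 = 67.3576650
  S → negative
  Lon: degrees = first 3 digits = 179, minutes = 22.933; 179 + 22.933/60 = 179.3822167
  E → positive
Point 3:
  Lat: 39′ + 1.5″ = 39.02500′; 11 + 39.02500/60 = 11.6504167
  N ⇒ keep positive
  λ: 24 + 28/60 + 16.8/3600 = 24.4713333
  hemisphere W, so the sign is −

1. 88.507303, -121.616633
2. -67.357665, 179.382217
3. 11.650417, -24.471333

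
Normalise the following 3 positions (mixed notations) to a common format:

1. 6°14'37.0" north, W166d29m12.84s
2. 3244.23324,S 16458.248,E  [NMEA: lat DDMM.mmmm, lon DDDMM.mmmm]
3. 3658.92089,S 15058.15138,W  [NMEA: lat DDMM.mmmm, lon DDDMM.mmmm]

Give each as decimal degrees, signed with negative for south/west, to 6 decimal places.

Point 1:
  Latitude: 6° + 14/60 + 37/3600 = 6 + 0.233333 + 0.010278 = 6.2436111
  N → positive
  λ: 166 + 29/60 + 12.84/3600 = 166.4869000
  W ⇒ negate
Point 2:
  Lat: split at 2 digits → 32° and 44.23324′; 32 + 44.23324/60 = 32.7372207
  S ⇒ negate
  Lon: split at 3 digits → 164° and 58.248′; 164 + 58.248/60 = 164.9708000
  E → positive
Point 3:
  Lat: degrees = first 2 digits = 36, minutes = 58.92089; 36 + 58.92089/60 = 36.9820148
  S ⇒ negate
  Longitude: degrees = first 3 digits = 150, minutes = 58.15138; 150 + 58.15138/60 = 150.9691897
  W ⇒ negate

1. 6.243611, -166.486900
2. -32.737221, 164.970800
3. -36.982015, -150.969190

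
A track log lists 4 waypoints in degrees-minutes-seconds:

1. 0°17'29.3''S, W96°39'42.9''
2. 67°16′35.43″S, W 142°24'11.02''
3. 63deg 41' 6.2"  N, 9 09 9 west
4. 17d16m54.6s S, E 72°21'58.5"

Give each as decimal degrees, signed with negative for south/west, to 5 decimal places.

1. -0.29147, -96.66192
2. -67.27651, -142.40306
3. 63.68506, -9.15250
4. -17.28183, 72.36625

Point 1:
  φ: 0 + 17/60 + 29.3/3600 = 0.291472
  S ⇒ negate
  Longitude: 39′ + 42.9″ = 39.71500′; 96 + 39.71500/60 = 96.661917
  W ⇒ negate
Point 2:
  Latitude: 67 + 16/60 + 35.43/3600 = 67.276508
  S ⇒ negate
  Longitude: 142 + 24/60 + 11.02/3600 = 142.403061
  W ⇒ negate
Point 3:
  φ: 63° + 41/60 + 6.2/3600 = 63 + 0.683333 + 0.001722 = 63.685056
  N → positive
  λ: 9 + 9/60 + 9/3600 = 9.152500
  W → negative
Point 4:
  Latitude: 17° + 16/60 + 54.6/3600 = 17 + 0.266667 + 0.015167 = 17.281833
  S ⇒ negate
  λ: 21′ + 58.5″ = 21.97500′; 72 + 21.97500/60 = 72.366250
  E → positive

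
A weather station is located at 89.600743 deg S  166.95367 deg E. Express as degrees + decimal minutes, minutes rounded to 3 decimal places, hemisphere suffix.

Latitude: 89° + 0.600743 × 60 = 89° 36.04458′
Lon: 166° + 0.953670 × 60 = 166° 57.22020′

89° 36.045′ S, 166° 57.220′ E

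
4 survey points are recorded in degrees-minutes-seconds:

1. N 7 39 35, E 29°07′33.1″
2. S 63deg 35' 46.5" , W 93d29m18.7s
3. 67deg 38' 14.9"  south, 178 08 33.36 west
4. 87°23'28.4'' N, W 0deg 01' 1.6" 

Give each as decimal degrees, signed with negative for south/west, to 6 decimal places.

1. 7.659722, 29.125861
2. -63.596250, -93.488528
3. -67.637472, -178.142600
4. 87.391222, -0.017111

Point 1:
  Lat: 39′ + 35″ = 39.58333′; 7 + 39.58333/60 = 7.6597222
  N ⇒ keep positive
  Longitude: 7′ + 33.1″ = 7.55167′; 29 + 7.55167/60 = 29.1258611
  E ⇒ keep positive
Point 2:
  Latitude: 63° + 35/60 + 46.5/3600 = 63 + 0.583333 + 0.012917 = 63.5962500
  S → negative
  Longitude: 93° + 29/60 + 18.7/3600 = 93 + 0.483333 + 0.005194 = 93.4885278
  W ⇒ negate
Point 3:
  φ: 67° + 38/60 + 14.9/3600 = 67 + 0.633333 + 0.004139 = 67.6374722
  hemisphere S, so the sign is −
  Lon: 8′ + 33.36″ = 8.55600′; 178 + 8.55600/60 = 178.1426000
  hemisphere W, so the sign is −
Point 4:
  Lat: 87 + 23/60 + 28.4/3600 = 87.3912222
  N → positive
  Lon: 0 + 1/60 + 1.6/3600 = 0.0171111
  W → negative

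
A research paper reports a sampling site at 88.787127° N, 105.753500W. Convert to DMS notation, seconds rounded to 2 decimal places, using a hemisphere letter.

Latitude: 0.787127 × 60 = 47.22762′ → 47′, remainder × 60 = 13.6572″
λ: 0.753500° → 45.21000′; 0.21000 × 60 = 12.6000″

88°47′13.66″ N, 105°45′12.60″ W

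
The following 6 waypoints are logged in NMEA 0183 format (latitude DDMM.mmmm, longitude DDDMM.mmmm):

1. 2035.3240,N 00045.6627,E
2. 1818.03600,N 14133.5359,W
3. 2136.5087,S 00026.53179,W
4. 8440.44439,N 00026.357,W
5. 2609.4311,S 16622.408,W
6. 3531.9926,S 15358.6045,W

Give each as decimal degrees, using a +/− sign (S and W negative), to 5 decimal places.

1. 20.58873, 0.76105
2. 18.30060, -141.55893
3. -21.60848, -0.44220
4. 84.67407, -0.43928
5. -26.15719, -166.37347
6. -35.53321, -153.97674

Point 1:
  φ: degrees = first 2 digits = 20, minutes = 35.324; 20 + 35.324/60 = 20.588733
  N ⇒ keep positive
  Lon: split at 3 digits → 000° and 45.6627′; 0 + 45.6627/60 = 0.761045
  E ⇒ keep positive
Point 2:
  Latitude: split at 2 digits → 18° and 18.036′; 18 + 18.036/60 = 18.300600
  N → positive
  λ: degrees = first 3 digits = 141, minutes = 33.5359; 141 + 33.5359/60 = 141.558932
  W ⇒ negate
Point 3:
  Latitude: split at 2 digits → 21° and 36.5087′; 21 + 36.5087/60 = 21.608478
  S → negative
  Longitude: split at 3 digits → 000° and 26.53179′; 0 + 26.53179/60 = 0.442197
  hemisphere W, so the sign is −
Point 4:
  Lat: split at 2 digits → 84° and 40.44439′; 84 + 40.44439/60 = 84.674073
  N → positive
  λ: split at 3 digits → 000° and 26.357′; 0 + 26.357/60 = 0.439283
  W → negative
Point 5:
  φ: split at 2 digits → 26° and 9.4311′; 26 + 9.4311/60 = 26.157185
  hemisphere S, so the sign is −
  λ: degrees = first 3 digits = 166, minutes = 22.408; 166 + 22.408/60 = 166.373467
  W → negative
Point 6:
  Lat: split at 2 digits → 35° and 31.9926′; 35 + 31.9926/60 = 35.533210
  S ⇒ negate
  Lon: split at 3 digits → 153° and 58.6045′; 153 + 58.6045/60 = 153.976742
  W ⇒ negate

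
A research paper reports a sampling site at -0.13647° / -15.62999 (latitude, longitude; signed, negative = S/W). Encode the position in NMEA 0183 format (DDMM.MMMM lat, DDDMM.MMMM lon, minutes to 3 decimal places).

0008.188,S / 01537.799,W

Latitude is negative → S; |value| = 0.136470
φ: fractional part 0.136470 → 8.18820 minutes
Longitude is negative → W; |value| = 15.629990
λ: fractional part 0.629990 → 37.79940 minutes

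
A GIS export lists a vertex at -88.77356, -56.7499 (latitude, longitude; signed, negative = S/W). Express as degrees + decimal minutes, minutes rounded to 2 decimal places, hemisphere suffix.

Latitude is negative → S; |value| = 88.773560
φ: 88° + 0.773560 × 60 = 88° 46.4136′
Longitude is negative → W; |value| = 56.749900
Lon: 56° + 0.749900 × 60 = 56° 44.9940′

88° 46.41′ S, 56° 44.99′ W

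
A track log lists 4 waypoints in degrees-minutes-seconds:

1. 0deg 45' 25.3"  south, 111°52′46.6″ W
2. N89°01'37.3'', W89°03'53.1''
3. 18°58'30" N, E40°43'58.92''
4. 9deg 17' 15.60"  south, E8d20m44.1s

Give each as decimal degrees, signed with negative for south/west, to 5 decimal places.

1. -0.75703, -111.87961
2. 89.02703, -89.06475
3. 18.97500, 40.73303
4. -9.28767, 8.34558

Point 1:
  φ: 0° + 45/60 + 25.3/3600 = 0 + 0.750000 + 0.007028 = 0.757028
  S → negative
  Longitude: 111 + 52/60 + 46.6/3600 = 111.879611
  W ⇒ negate
Point 2:
  Latitude: 89 + 1/60 + 37.3/3600 = 89.027028
  N ⇒ keep positive
  Longitude: 3′ + 53.1″ = 3.88500′; 89 + 3.88500/60 = 89.064750
  hemisphere W, so the sign is −
Point 3:
  Lat: 18 + 58/60 + 30/3600 = 18.975000
  N ⇒ keep positive
  λ: 40 + 43/60 + 58.92/3600 = 40.733033
  E ⇒ keep positive
Point 4:
  φ: 9° + 17/60 + 15.6/3600 = 9 + 0.283333 + 0.004333 = 9.287667
  S ⇒ negate
  Longitude: 20′ + 44.1″ = 20.73500′; 8 + 20.73500/60 = 8.345583
  E → positive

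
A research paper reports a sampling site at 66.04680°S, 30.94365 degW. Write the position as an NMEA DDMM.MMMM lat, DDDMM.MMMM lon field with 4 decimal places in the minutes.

Lat: fractional part 0.046800 → 2.808000 minutes
Lon: 30° + 0.943650 × 60 = 30° 56.619000′

6602.8080,S / 03056.6190,W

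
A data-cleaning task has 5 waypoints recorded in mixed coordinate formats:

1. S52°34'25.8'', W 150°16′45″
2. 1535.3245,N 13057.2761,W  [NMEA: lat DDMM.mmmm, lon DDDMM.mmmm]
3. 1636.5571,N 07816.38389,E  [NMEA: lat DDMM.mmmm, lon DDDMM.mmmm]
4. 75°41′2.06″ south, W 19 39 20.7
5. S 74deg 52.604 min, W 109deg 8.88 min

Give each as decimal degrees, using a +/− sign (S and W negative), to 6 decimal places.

Point 1:
  Lat: 34′ + 25.8″ = 34.43000′; 52 + 34.43000/60 = 52.5738333
  S ⇒ negate
  λ: 150° + 16/60 + 45/3600 = 150 + 0.266667 + 0.012500 = 150.2791667
  hemisphere W, so the sign is −
Point 2:
  Lat: degrees = first 2 digits = 15, minutes = 35.3245; 15 + 35.3245/60 = 15.5887417
  N ⇒ keep positive
  Lon: split at 3 digits → 130° and 57.2761′; 130 + 57.2761/60 = 130.9546017
  W → negative
Point 3:
  Lat: split at 2 digits → 16° and 36.5571′; 16 + 36.5571/60 = 16.6092850
  N → positive
  Longitude: degrees = first 3 digits = 78, minutes = 16.38389; 78 + 16.38389/60 = 78.2730648
  E ⇒ keep positive
Point 4:
  Latitude: 75 + 41/60 + 2.06/3600 = 75.6839056
  S ⇒ negate
  Longitude: 19 + 39/60 + 20.7/3600 = 19.6557500
  W → negative
Point 5:
  Lat: 52.604′ = 0.876733°; total 74.8767333
  S ⇒ negate
  λ: 8.88′ = 0.148000°; total 109.1480000
  W ⇒ negate

1. -52.573833, -150.279167
2. 15.588742, -130.954602
3. 16.609285, 78.273065
4. -75.683906, -19.655750
5. -74.876733, -109.148000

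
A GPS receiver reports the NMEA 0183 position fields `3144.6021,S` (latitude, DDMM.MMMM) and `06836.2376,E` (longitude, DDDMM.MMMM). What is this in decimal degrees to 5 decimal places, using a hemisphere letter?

31.74337° S, 68.60396° E

Lat: split at 2 digits → 31° and 44.6021′; 31 + 44.6021/60 = 31.743368
Lon: split at 3 digits → 068° and 36.2376′; 68 + 36.2376/60 = 68.603960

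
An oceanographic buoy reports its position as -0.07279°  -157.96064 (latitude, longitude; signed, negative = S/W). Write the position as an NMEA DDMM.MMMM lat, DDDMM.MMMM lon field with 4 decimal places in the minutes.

Latitude is negative → S; |value| = 0.072790
φ: fractional part 0.072790 → 4.367400 minutes
Longitude is negative → W; |value| = 157.960640
λ: fractional part 0.960640 → 57.638400 minutes

0004.3674,S / 15757.6384,W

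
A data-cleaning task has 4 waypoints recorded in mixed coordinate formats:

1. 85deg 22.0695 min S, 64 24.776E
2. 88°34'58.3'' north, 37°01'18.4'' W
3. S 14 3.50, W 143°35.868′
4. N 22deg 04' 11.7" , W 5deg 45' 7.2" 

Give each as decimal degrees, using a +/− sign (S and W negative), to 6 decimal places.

Point 1:
  Latitude: 85 + 22.0695/60 = 85.3678250
  S → negative
  λ: 24.776′ = 0.412933°; total 64.4129333
  E → positive
Point 2:
  Latitude: 88 + 34/60 + 58.3/3600 = 88.5828611
  N → positive
  Longitude: 37° + 1/60 + 18.4/3600 = 37 + 0.016667 + 0.005111 = 37.0217778
  W → negative
Point 3:
  φ: 14 + 3.5/60 = 14.0583333
  S ⇒ negate
  λ: 35.868′ = 0.597800°; total 143.5978000
  W ⇒ negate
Point 4:
  Latitude: 22 + 4/60 + 11.7/3600 = 22.0699167
  N ⇒ keep positive
  Longitude: 5° + 45/60 + 7.2/3600 = 5 + 0.750000 + 0.002000 = 5.7520000
  hemisphere W, so the sign is −

1. -85.367825, 64.412933
2. 88.582861, -37.021778
3. -14.058333, -143.597800
4. 22.069917, -5.752000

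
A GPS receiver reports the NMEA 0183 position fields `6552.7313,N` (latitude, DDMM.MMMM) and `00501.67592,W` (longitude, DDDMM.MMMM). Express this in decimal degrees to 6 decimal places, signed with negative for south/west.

65.878855, -5.027932

φ: degrees = first 2 digits = 65, minutes = 52.7313; 65 + 52.7313/60 = 65.8788550
N ⇒ keep positive
λ: split at 3 digits → 005° and 1.67592′; 5 + 1.67592/60 = 5.0279320
hemisphere W, so the sign is −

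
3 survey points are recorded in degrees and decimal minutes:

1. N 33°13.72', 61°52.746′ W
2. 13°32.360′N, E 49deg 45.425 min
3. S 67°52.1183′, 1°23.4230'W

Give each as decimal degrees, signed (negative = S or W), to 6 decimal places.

Point 1:
  Lat: 13.72′ = 0.228667°; total 33.2286667
  N → positive
  Lon: 52.746′ = 0.879100°; total 61.8791000
  W ⇒ negate
Point 2:
  Latitude: 32.36′ = 0.539333°; total 13.5393333
  N → positive
  Lon: 49 + 45.425/60 = 49.7570833
  E ⇒ keep positive
Point 3:
  Lat: 52.1183′ = 0.868638°; total 67.8686383
  S ⇒ negate
  λ: 23.423′ = 0.390383°; total 1.3903833
  hemisphere W, so the sign is −

1. 33.228667, -61.879100
2. 13.539333, 49.757083
3. -67.868638, -1.390383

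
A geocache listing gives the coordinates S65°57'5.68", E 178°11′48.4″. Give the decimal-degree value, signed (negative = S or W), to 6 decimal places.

-65.951578, 178.196778

Latitude: 65° + 57/60 + 5.68/3600 = 65 + 0.950000 + 0.001578 = 65.9515778
hemisphere S, so the sign is −
Longitude: 178° + 11/60 + 48.4/3600 = 178 + 0.183333 + 0.013444 = 178.1967778
E ⇒ keep positive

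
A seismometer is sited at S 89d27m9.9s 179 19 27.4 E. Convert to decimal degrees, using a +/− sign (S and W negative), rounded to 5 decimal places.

Latitude: 27′ + 9.9″ = 27.16500′; 89 + 27.16500/60 = 89.452750
hemisphere S, so the sign is −
Lon: 19′ + 27.4″ = 19.45667′; 179 + 19.45667/60 = 179.324278
E ⇒ keep positive

-89.45275, 179.32428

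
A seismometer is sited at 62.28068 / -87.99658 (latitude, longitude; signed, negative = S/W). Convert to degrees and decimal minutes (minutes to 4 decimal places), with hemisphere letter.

62° 16.8408′ N, 87° 59.7948′ W

φ: 62° + 0.280680 × 60 = 62° 16.840800′
Longitude is negative → W; |value| = 87.996580
Longitude: fractional part 0.996580 → 59.794800 minutes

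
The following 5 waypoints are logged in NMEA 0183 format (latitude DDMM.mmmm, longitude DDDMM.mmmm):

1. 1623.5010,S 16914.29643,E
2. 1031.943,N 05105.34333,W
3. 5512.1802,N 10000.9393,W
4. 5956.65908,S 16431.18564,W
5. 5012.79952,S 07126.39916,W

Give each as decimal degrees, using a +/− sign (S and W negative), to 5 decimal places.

Point 1:
  Latitude: split at 2 digits → 16° and 23.501′; 16 + 23.501/60 = 16.391683
  hemisphere S, so the sign is −
  Lon: degrees = first 3 digits = 169, minutes = 14.29643; 169 + 14.29643/60 = 169.238274
  E ⇒ keep positive
Point 2:
  Latitude: split at 2 digits → 10° and 31.943′; 10 + 31.943/60 = 10.532383
  N ⇒ keep positive
  λ: split at 3 digits → 051° and 5.34333′; 51 + 5.34333/60 = 51.089056
  hemisphere W, so the sign is −
Point 3:
  φ: split at 2 digits → 55° and 12.1802′; 55 + 12.1802/60 = 55.203003
  N → positive
  Lon: degrees = first 3 digits = 100, minutes = 0.9393; 100 + 0.9393/60 = 100.015655
  hemisphere W, so the sign is −
Point 4:
  Lat: split at 2 digits → 59° and 56.65908′; 59 + 56.65908/60 = 59.944318
  S → negative
  Lon: split at 3 digits → 164° and 31.18564′; 164 + 31.18564/60 = 164.519761
  W → negative
Point 5:
  Lat: degrees = first 2 digits = 50, minutes = 12.79952; 50 + 12.79952/60 = 50.213325
  hemisphere S, so the sign is −
  Longitude: split at 3 digits → 071° and 26.39916′; 71 + 26.39916/60 = 71.439986
  W → negative

1. -16.39168, 169.23827
2. 10.53238, -51.08906
3. 55.20300, -100.01566
4. -59.94432, -164.51976
5. -50.21333, -71.43999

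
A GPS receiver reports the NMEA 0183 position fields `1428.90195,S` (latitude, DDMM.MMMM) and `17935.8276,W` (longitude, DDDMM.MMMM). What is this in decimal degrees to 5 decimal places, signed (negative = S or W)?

-14.48170, -179.59713

φ: degrees = first 2 digits = 14, minutes = 28.90195; 14 + 28.90195/60 = 14.481699
hemisphere S, so the sign is −
λ: split at 3 digits → 179° and 35.8276′; 179 + 35.8276/60 = 179.597127
hemisphere W, so the sign is −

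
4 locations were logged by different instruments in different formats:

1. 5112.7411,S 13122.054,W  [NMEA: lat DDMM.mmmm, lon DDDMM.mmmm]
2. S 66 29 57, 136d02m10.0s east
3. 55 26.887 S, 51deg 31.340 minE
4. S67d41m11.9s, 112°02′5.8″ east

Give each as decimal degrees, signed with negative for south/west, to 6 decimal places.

1. -51.212352, -131.367567
2. -66.499167, 136.036111
3. -55.448117, 51.522333
4. -67.686639, 112.034944

Point 1:
  φ: split at 2 digits → 51° and 12.7411′; 51 + 12.7411/60 = 51.2123517
  hemisphere S, so the sign is −
  Longitude: degrees = first 3 digits = 131, minutes = 22.054; 131 + 22.054/60 = 131.3675667
  hemisphere W, so the sign is −
Point 2:
  Lat: 66° + 29/60 + 57/3600 = 66 + 0.483333 + 0.015833 = 66.4991667
  S → negative
  λ: 2′ + 10″ = 2.16667′; 136 + 2.16667/60 = 136.0361111
  E → positive
Point 3:
  φ: 26.887′ = 0.448117°; total 55.4481167
  hemisphere S, so the sign is −
  Lon: 31.34′ = 0.522333°; total 51.5223333
  E ⇒ keep positive
Point 4:
  Lat: 67° + 41/60 + 11.9/3600 = 67 + 0.683333 + 0.003306 = 67.6866389
  hemisphere S, so the sign is −
  Lon: 112 + 2/60 + 5.8/3600 = 112.0349444
  E → positive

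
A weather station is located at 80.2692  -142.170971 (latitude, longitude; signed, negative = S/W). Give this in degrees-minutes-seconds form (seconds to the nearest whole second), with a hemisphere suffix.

Lat: 0.269200 × 60 = 16.15200′ → 16′, remainder × 60 = 9.12″
Longitude is negative → W; |value| = 142.170971
λ: whole degrees 142; 10.25826′ → 10′ and 15.50″

80°16′9″ N, 142°10′15″ W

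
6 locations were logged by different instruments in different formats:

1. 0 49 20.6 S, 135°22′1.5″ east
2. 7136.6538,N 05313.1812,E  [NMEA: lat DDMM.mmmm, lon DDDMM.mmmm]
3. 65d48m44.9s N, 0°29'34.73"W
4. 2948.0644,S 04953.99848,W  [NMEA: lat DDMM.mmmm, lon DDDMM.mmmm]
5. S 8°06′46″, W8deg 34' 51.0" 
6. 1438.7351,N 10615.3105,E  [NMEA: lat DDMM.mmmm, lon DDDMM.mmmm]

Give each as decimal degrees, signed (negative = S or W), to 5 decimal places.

1. -0.82239, 135.36708
2. 71.61090, 53.21969
3. 65.81247, -0.49298
4. -29.80107, -49.89997
5. -8.11278, -8.58083
6. 14.64559, 106.25518

Point 1:
  Lat: 49′ + 20.6″ = 49.34333′; 0 + 49.34333/60 = 0.822389
  hemisphere S, so the sign is −
  λ: 135 + 22/60 + 1.5/3600 = 135.367083
  E → positive
Point 2:
  Lat: split at 2 digits → 71° and 36.6538′; 71 + 36.6538/60 = 71.610897
  N ⇒ keep positive
  Longitude: split at 3 digits → 053° and 13.1812′; 53 + 13.1812/60 = 53.219687
  E ⇒ keep positive
Point 3:
  Lat: 65 + 48/60 + 44.9/3600 = 65.812472
  N → positive
  λ: 0 + 29/60 + 34.73/3600 = 0.492981
  W → negative
Point 4:
  Latitude: split at 2 digits → 29° and 48.0644′; 29 + 48.0644/60 = 29.801073
  S → negative
  λ: degrees = first 3 digits = 49, minutes = 53.99848; 49 + 53.99848/60 = 49.899975
  W ⇒ negate
Point 5:
  φ: 8° + 6/60 + 46/3600 = 8 + 0.100000 + 0.012778 = 8.112778
  S ⇒ negate
  Longitude: 8 + 34/60 + 51/3600 = 8.580833
  W → negative
Point 6:
  Lat: degrees = first 2 digits = 14, minutes = 38.7351; 14 + 38.7351/60 = 14.645585
  N ⇒ keep positive
  Lon: split at 3 digits → 106° and 15.3105′; 106 + 15.3105/60 = 106.255175
  E ⇒ keep positive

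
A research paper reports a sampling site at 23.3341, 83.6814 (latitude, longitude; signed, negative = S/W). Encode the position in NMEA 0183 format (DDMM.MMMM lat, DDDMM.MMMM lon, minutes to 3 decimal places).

φ: fractional part 0.334100 → 20.04600 minutes
Longitude: 83° + 0.681400 × 60 = 83° 40.88400′

2320.046,N / 08340.884,E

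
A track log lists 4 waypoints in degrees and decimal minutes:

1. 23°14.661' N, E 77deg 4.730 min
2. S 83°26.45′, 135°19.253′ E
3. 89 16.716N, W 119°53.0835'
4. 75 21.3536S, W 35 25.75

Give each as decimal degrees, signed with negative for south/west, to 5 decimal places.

Point 1:
  Lat: 23 + 14.661/60 = 23.244350
  N ⇒ keep positive
  Lon: 4.73′ = 0.078833°; total 77.078833
  E → positive
Point 2:
  Lat: 83 + 26.45/60 = 83.440833
  S → negative
  Longitude: 19.253′ = 0.320883°; total 135.320883
  E → positive
Point 3:
  φ: 16.716′ = 0.278600°; total 89.278600
  N → positive
  Longitude: 119 + 53.0835/60 = 119.884725
  hemisphere W, so the sign is −
Point 4:
  Latitude: 21.3536′ = 0.355893°; total 75.355893
  hemisphere S, so the sign is −
  λ: 25.75′ = 0.429167°; total 35.429167
  hemisphere W, so the sign is −

1. 23.24435, 77.07883
2. -83.44083, 135.32088
3. 89.27860, -119.88473
4. -75.35589, -35.42917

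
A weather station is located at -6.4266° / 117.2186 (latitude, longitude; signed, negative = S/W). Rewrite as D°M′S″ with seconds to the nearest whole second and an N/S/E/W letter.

6°25′36″ S, 117°13′7″ E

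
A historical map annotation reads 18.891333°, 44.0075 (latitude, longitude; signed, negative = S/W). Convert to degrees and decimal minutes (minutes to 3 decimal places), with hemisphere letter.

18° 53.480′ N, 44° 0.450′ E

Lat: minutes = (18.891333 − 18) × 60 = 53.47998
λ: 44° + 0.007500 × 60 = 44° 0.45000′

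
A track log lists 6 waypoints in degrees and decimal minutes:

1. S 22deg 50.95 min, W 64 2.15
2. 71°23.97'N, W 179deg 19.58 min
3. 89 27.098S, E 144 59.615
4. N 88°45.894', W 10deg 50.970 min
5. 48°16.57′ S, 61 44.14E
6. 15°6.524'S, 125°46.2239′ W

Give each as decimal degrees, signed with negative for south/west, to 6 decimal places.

1. -22.849167, -64.035833
2. 71.399500, -179.326333
3. -89.451633, 144.993583
4. 88.764900, -10.849500
5. -48.276167, 61.735667
6. -15.108733, -125.770398

Point 1:
  φ: 22 + 50.95/60 = 22.8491667
  hemisphere S, so the sign is −
  λ: 64 + 2.15/60 = 64.0358333
  W ⇒ negate
Point 2:
  φ: 71 + 23.97/60 = 71.3995000
  N ⇒ keep positive
  Lon: 179 + 19.58/60 = 179.3263333
  hemisphere W, so the sign is −
Point 3:
  Latitude: 89 + 27.098/60 = 89.4516333
  S ⇒ negate
  Longitude: 59.615′ = 0.993583°; total 144.9935833
  E → positive
Point 4:
  φ: 88 + 45.894/60 = 88.7649000
  N ⇒ keep positive
  Longitude: 10 + 50.97/60 = 10.8495000
  hemisphere W, so the sign is −
Point 5:
  φ: 16.57′ = 0.276167°; total 48.2761667
  hemisphere S, so the sign is −
  Lon: 61 + 44.14/60 = 61.7356667
  E → positive
Point 6:
  Lat: 15 + 6.524/60 = 15.1087333
  hemisphere S, so the sign is −
  λ: 46.2239′ = 0.770398°; total 125.7703983
  hemisphere W, so the sign is −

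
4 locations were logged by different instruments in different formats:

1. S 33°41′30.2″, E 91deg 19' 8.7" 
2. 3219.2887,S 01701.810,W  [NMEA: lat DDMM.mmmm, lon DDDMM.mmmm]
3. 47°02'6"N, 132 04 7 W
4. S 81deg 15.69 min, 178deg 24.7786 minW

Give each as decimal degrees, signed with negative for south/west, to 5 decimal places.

1. -33.69172, 91.31908
2. -32.32148, -17.03017
3. 47.03500, -132.06861
4. -81.26150, -178.41298

Point 1:
  φ: 41′ + 30.2″ = 41.50333′; 33 + 41.50333/60 = 33.691722
  hemisphere S, so the sign is −
  λ: 91 + 19/60 + 8.7/3600 = 91.319083
  E ⇒ keep positive
Point 2:
  Lat: degrees = first 2 digits = 32, minutes = 19.2887; 32 + 19.2887/60 = 32.321478
  S → negative
  Longitude: split at 3 digits → 017° and 1.81′; 17 + 1.81/60 = 17.030167
  W ⇒ negate
Point 3:
  Latitude: 47° + 2/60 + 6/3600 = 47 + 0.033333 + 0.001667 = 47.035000
  N ⇒ keep positive
  Longitude: 132 + 4/60 + 7/3600 = 132.068611
  W ⇒ negate
Point 4:
  Lat: 15.69′ = 0.261500°; total 81.261500
  hemisphere S, so the sign is −
  Lon: 178 + 24.7786/60 = 178.412977
  W → negative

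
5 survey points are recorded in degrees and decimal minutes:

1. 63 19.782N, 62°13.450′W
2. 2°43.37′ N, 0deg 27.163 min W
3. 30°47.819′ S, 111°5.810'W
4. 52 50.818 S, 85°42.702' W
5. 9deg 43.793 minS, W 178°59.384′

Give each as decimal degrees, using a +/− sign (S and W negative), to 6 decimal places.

Point 1:
  Lat: 19.782′ = 0.329700°; total 63.3297000
  N ⇒ keep positive
  λ: 13.45′ = 0.224167°; total 62.2241667
  W ⇒ negate
Point 2:
  φ: 2 + 43.37/60 = 2.7228333
  N → positive
  Longitude: 0 + 27.163/60 = 0.4527167
  hemisphere W, so the sign is −
Point 3:
  Lat: 30 + 47.819/60 = 30.7969833
  S ⇒ negate
  λ: 111 + 5.81/60 = 111.0968333
  W ⇒ negate
Point 4:
  Latitude: 52 + 50.818/60 = 52.8469667
  S ⇒ negate
  Longitude: 42.702′ = 0.711700°; total 85.7117000
  W → negative
Point 5:
  φ: 9 + 43.793/60 = 9.7298833
  hemisphere S, so the sign is −
  Lon: 59.384′ = 0.989733°; total 178.9897333
  hemisphere W, so the sign is −

1. 63.329700, -62.224167
2. 2.722833, -0.452717
3. -30.796983, -111.096833
4. -52.846967, -85.711700
5. -9.729883, -178.989733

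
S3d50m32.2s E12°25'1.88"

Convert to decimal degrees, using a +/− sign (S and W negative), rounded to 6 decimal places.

-3.842278, 12.417189

Latitude: 3 + 50/60 + 32.2/3600 = 3.8422778
S ⇒ negate
λ: 12 + 25/60 + 1.88/3600 = 12.4171889
E → positive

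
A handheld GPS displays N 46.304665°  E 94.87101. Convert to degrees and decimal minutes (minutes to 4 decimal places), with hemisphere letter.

Latitude: minutes = (46.304665 − 46) × 60 = 18.279900
λ: minutes = (94.871010 − 94) × 60 = 52.260600

46° 18.2799′ N, 94° 52.2606′ E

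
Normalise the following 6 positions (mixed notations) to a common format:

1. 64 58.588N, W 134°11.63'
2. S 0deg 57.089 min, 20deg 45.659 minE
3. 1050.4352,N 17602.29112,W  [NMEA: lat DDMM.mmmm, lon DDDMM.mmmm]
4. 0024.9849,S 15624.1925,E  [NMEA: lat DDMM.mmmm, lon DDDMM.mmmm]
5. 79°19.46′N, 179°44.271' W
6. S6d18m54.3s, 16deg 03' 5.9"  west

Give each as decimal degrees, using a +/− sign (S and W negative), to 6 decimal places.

Point 1:
  Latitude: 58.588′ = 0.976467°; total 64.9764667
  N ⇒ keep positive
  λ: 11.63′ = 0.193833°; total 134.1938333
  W ⇒ negate
Point 2:
  φ: 0 + 57.089/60 = 0.9514833
  hemisphere S, so the sign is −
  Longitude: 20 + 45.659/60 = 20.7609833
  E ⇒ keep positive
Point 3:
  Lat: degrees = first 2 digits = 10, minutes = 50.4352; 10 + 50.4352/60 = 10.8405867
  N → positive
  Longitude: split at 3 digits → 176° and 2.29112′; 176 + 2.29112/60 = 176.0381853
  W → negative
Point 4:
  Latitude: degrees = first 2 digits = 0, minutes = 24.9849; 0 + 24.9849/60 = 0.4164150
  S → negative
  Lon: split at 3 digits → 156° and 24.1925′; 156 + 24.1925/60 = 156.4032083
  E → positive
Point 5:
  Latitude: 19.46′ = 0.324333°; total 79.3243333
  N ⇒ keep positive
  Longitude: 179 + 44.271/60 = 179.7378500
  hemisphere W, so the sign is −
Point 6:
  φ: 6° + 18/60 + 54.3/3600 = 6 + 0.300000 + 0.015083 = 6.3150833
  S → negative
  Longitude: 3′ + 5.9″ = 3.09833′; 16 + 3.09833/60 = 16.0516389
  W ⇒ negate

1. 64.976467, -134.193833
2. -0.951483, 20.760983
3. 10.840587, -176.038185
4. -0.416415, 156.403208
5. 79.324333, -179.737850
6. -6.315083, -16.051639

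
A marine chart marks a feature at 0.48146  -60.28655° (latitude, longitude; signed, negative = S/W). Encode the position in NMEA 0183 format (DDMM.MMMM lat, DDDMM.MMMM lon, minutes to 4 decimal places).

φ: 0° + 0.481460 × 60 = 0° 28.887600′
Longitude is negative → W; |value| = 60.286550
λ: minutes = (60.286550 − 60) × 60 = 17.193000

0028.8876,N / 06017.1930,W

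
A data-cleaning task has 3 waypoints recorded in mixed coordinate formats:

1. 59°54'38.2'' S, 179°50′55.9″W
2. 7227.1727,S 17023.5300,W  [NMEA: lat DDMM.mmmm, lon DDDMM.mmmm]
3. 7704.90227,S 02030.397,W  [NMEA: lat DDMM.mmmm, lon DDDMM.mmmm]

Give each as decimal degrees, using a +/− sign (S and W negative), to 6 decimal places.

1. -59.910611, -179.848861
2. -72.452878, -170.392167
3. -77.081705, -20.506617

Point 1:
  φ: 59 + 54/60 + 38.2/3600 = 59.9106111
  S → negative
  Longitude: 179 + 50/60 + 55.9/3600 = 179.8488611
  hemisphere W, so the sign is −
Point 2:
  Lat: split at 2 digits → 72° and 27.1727′; 72 + 27.1727/60 = 72.4528783
  S → negative
  Lon: degrees = first 3 digits = 170, minutes = 23.53; 170 + 23.53/60 = 170.3921667
  W ⇒ negate
Point 3:
  Lat: split at 2 digits → 77° and 4.90227′; 77 + 4.90227/60 = 77.0817045
  hemisphere S, so the sign is −
  λ: degrees = first 3 digits = 20, minutes = 30.397; 20 + 30.397/60 = 20.5066167
  W → negative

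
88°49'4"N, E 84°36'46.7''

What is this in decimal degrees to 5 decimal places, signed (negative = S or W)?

Lat: 49′ + 4″ = 49.06667′; 88 + 49.06667/60 = 88.817778
N → positive
Longitude: 36′ + 46.7″ = 36.77833′; 84 + 36.77833/60 = 84.612972
E → positive

88.81778, 84.61297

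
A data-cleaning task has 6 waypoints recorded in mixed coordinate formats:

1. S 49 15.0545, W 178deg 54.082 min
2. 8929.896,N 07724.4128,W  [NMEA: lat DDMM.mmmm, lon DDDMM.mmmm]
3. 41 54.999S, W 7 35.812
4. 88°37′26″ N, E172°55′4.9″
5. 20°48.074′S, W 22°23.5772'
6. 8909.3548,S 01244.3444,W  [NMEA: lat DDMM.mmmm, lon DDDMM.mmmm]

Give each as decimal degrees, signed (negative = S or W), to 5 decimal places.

1. -49.25091, -178.90137
2. 89.49827, -77.40688
3. -41.91665, -7.59687
4. 88.62389, 172.91803
5. -20.80123, -22.39295
6. -89.15591, -12.73907

Point 1:
  Latitude: 49 + 15.0545/60 = 49.250908
  hemisphere S, so the sign is −
  λ: 54.082′ = 0.901367°; total 178.901367
  W → negative
Point 2:
  Lat: split at 2 digits → 89° and 29.896′; 89 + 29.896/60 = 89.498267
  N → positive
  Lon: degrees = first 3 digits = 77, minutes = 24.4128; 77 + 24.4128/60 = 77.406880
  W → negative
Point 3:
  Lat: 41 + 54.999/60 = 41.916650
  S ⇒ negate
  Longitude: 35.812′ = 0.596867°; total 7.596867
  W ⇒ negate
Point 4:
  Lat: 88° + 37/60 + 26/3600 = 88 + 0.616667 + 0.007222 = 88.623889
  N → positive
  Longitude: 55′ + 4.9″ = 55.08167′; 172 + 55.08167/60 = 172.918028
  E → positive
Point 5:
  Latitude: 20 + 48.074/60 = 20.801233
  S ⇒ negate
  Longitude: 22 + 23.5772/60 = 22.392953
  hemisphere W, so the sign is −
Point 6:
  Latitude: degrees = first 2 digits = 89, minutes = 9.3548; 89 + 9.3548/60 = 89.155913
  S → negative
  λ: degrees = first 3 digits = 12, minutes = 44.3444; 12 + 44.3444/60 = 12.739073
  hemisphere W, so the sign is −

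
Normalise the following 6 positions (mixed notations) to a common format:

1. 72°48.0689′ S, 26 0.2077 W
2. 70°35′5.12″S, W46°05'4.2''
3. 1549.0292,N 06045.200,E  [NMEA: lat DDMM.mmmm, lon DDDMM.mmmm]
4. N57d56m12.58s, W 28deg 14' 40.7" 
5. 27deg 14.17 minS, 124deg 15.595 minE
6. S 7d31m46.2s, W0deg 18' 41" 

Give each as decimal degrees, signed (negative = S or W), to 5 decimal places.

1. -72.80115, -26.00346
2. -70.58476, -46.08450
3. 15.81715, 60.75333
4. 57.93683, -28.24464
5. -27.23617, 124.25992
6. -7.52950, -0.31139

Point 1:
  Latitude: 72 + 48.0689/60 = 72.801148
  S → negative
  Longitude: 0.2077′ = 0.003462°; total 26.003462
  hemisphere W, so the sign is −
Point 2:
  Latitude: 70° + 35/60 + 5.12/3600 = 70 + 0.583333 + 0.001422 = 70.584756
  S ⇒ negate
  λ: 46 + 5/60 + 4.2/3600 = 46.084500
  hemisphere W, so the sign is −
Point 3:
  φ: degrees = first 2 digits = 15, minutes = 49.0292; 15 + 49.0292/60 = 15.817153
  N → positive
  Longitude: degrees = first 3 digits = 60, minutes = 45.2; 60 + 45.2/60 = 60.753333
  E → positive
Point 4:
  Latitude: 57 + 56/60 + 12.58/3600 = 57.936828
  N ⇒ keep positive
  λ: 14′ + 40.7″ = 14.67833′; 28 + 14.67833/60 = 28.244639
  W → negative
Point 5:
  φ: 14.17′ = 0.236167°; total 27.236167
  S ⇒ negate
  Lon: 124 + 15.595/60 = 124.259917
  E → positive
Point 6:
  Latitude: 7 + 31/60 + 46.2/3600 = 7.529500
  S ⇒ negate
  Lon: 0 + 18/60 + 41/3600 = 0.311389
  W ⇒ negate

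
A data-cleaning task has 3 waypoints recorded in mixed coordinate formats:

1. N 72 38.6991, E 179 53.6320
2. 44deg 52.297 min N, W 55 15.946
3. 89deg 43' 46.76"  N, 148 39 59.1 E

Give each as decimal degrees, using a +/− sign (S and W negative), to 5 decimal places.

Point 1:
  Lat: 38.6991′ = 0.644985°; total 72.644985
  N → positive
  λ: 53.632′ = 0.893867°; total 179.893867
  E ⇒ keep positive
Point 2:
  Lat: 52.297′ = 0.871617°; total 44.871617
  N → positive
  Lon: 55 + 15.946/60 = 55.265767
  hemisphere W, so the sign is −
Point 3:
  Latitude: 43′ + 46.76″ = 43.77933′; 89 + 43.77933/60 = 89.729656
  N → positive
  λ: 39′ + 59.1″ = 39.98500′; 148 + 39.98500/60 = 148.666417
  E → positive

1. 72.64499, 179.89387
2. 44.87162, -55.26577
3. 89.72966, 148.66642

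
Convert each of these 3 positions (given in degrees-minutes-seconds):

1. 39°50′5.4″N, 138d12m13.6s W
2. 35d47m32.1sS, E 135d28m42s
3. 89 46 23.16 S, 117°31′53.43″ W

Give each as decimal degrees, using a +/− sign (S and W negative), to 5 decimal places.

1. 39.83483, -138.20378
2. -35.79225, 135.47833
3. -89.77310, -117.53151

Point 1:
  Lat: 39 + 50/60 + 5.4/3600 = 39.834833
  N → positive
  Lon: 12′ + 13.6″ = 12.22667′; 138 + 12.22667/60 = 138.203778
  W → negative
Point 2:
  Lat: 35° + 47/60 + 32.1/3600 = 35 + 0.783333 + 0.008917 = 35.792250
  S → negative
  λ: 28′ + 42″ = 28.70000′; 135 + 28.70000/60 = 135.478333
  E → positive
Point 3:
  Lat: 89 + 46/60 + 23.16/3600 = 89.773100
  hemisphere S, so the sign is −
  Longitude: 117 + 31/60 + 53.43/3600 = 117.531508
  W ⇒ negate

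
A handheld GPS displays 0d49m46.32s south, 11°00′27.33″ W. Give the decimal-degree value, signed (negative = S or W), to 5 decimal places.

-0.82953, -11.00759

φ: 0° + 49/60 + 46.32/3600 = 0 + 0.816667 + 0.012867 = 0.829533
hemisphere S, so the sign is −
Lon: 11° + 0/60 + 27.33/3600 = 11 + 0.000000 + 0.007592 = 11.007592
hemisphere W, so the sign is −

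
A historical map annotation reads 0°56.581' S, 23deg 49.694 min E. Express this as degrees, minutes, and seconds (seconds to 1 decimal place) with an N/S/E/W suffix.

φ: fractional minutes 0.58100 × 60 = 34.860″
λ: 49.69400′ → 49′ and 0.69400 × 60 = 41.640″

0°56′34.9″ S, 23°49′41.6″ E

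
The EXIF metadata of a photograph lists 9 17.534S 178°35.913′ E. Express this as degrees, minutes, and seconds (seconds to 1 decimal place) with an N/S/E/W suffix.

9°17′32.0″ S, 178°35′54.8″ E

Latitude: fractional minutes 0.53400 × 60 = 32.040″
Lon: fractional minutes 0.91300 × 60 = 54.780″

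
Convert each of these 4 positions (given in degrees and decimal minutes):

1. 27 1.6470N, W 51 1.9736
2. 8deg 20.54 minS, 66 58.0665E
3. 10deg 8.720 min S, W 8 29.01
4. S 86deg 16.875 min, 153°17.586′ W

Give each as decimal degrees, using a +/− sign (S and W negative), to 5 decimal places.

Point 1:
  φ: 1.647′ = 0.027450°; total 27.027450
  N → positive
  Lon: 51 + 1.9736/60 = 51.032893
  W → negative
Point 2:
  Latitude: 8 + 20.54/60 = 8.342333
  S ⇒ negate
  Lon: 66 + 58.0665/60 = 66.967775
  E → positive
Point 3:
  Lat: 8.72′ = 0.145333°; total 10.145333
  S → negative
  Lon: 8 + 29.01/60 = 8.483500
  hemisphere W, so the sign is −
Point 4:
  Lat: 16.875′ = 0.281250°; total 86.281250
  S → negative
  Lon: 153 + 17.586/60 = 153.293100
  hemisphere W, so the sign is −

1. 27.02745, -51.03289
2. -8.34233, 66.96778
3. -10.14533, -8.48350
4. -86.28125, -153.29310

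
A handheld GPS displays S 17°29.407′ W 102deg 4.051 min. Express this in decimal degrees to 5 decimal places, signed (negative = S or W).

Latitude: 17 + 29.407/60 = 17.490117
hemisphere S, so the sign is −
Lon: 102 + 4.051/60 = 102.067517
W ⇒ negate

-17.49012, -102.06752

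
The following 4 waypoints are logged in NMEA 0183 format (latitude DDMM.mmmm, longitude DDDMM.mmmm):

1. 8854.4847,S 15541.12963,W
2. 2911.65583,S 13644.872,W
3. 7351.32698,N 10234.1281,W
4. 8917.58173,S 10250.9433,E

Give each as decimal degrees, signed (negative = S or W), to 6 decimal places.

Point 1:
  φ: split at 2 digits → 88° and 54.4847′; 88 + 54.4847/60 = 88.9080783
  S → negative
  Longitude: split at 3 digits → 155° and 41.12963′; 155 + 41.12963/60 = 155.6854938
  hemisphere W, so the sign is −
Point 2:
  Lat: degrees = first 2 digits = 29, minutes = 11.65583; 29 + 11.65583/60 = 29.1942638
  S → negative
  λ: degrees = first 3 digits = 136, minutes = 44.872; 136 + 44.872/60 = 136.7478667
  W ⇒ negate
Point 3:
  φ: split at 2 digits → 73° and 51.32698′; 73 + 51.32698/60 = 73.8554497
  N → positive
  Lon: split at 3 digits → 102° and 34.1281′; 102 + 34.1281/60 = 102.5688017
  W → negative
Point 4:
  φ: degrees = first 2 digits = 89, minutes = 17.58173; 89 + 17.58173/60 = 89.2930288
  S ⇒ negate
  λ: degrees = first 3 digits = 102, minutes = 50.9433; 102 + 50.9433/60 = 102.8490550
  E → positive

1. -88.908078, -155.685494
2. -29.194264, -136.747867
3. 73.855450, -102.568802
4. -89.293029, 102.849055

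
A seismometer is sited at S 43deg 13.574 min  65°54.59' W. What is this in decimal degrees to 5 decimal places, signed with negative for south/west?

Lat: 43 + 13.574/60 = 43.226233
S → negative
Longitude: 54.59′ = 0.909833°; total 65.909833
W ⇒ negate

-43.22623, -65.90983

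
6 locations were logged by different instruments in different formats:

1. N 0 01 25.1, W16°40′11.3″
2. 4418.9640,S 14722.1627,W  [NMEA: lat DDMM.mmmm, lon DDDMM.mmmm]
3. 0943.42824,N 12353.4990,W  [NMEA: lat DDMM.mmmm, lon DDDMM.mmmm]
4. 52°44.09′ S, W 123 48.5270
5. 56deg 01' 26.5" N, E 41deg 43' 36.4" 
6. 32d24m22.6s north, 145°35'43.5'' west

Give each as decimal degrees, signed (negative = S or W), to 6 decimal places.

1. 0.023639, -16.669806
2. -44.316067, -147.369378
3. 9.723804, -123.891650
4. -52.734833, -123.808783
5. 56.024028, 41.726778
6. 32.406278, -145.595417

Point 1:
  Lat: 0° + 1/60 + 25.1/3600 = 0 + 0.016667 + 0.006972 = 0.0236389
  N ⇒ keep positive
  Longitude: 16° + 40/60 + 11.3/3600 = 16 + 0.666667 + 0.003139 = 16.6698056
  W ⇒ negate
Point 2:
  φ: split at 2 digits → 44° and 18.964′; 44 + 18.964/60 = 44.3160667
  hemisphere S, so the sign is −
  Lon: degrees = first 3 digits = 147, minutes = 22.1627; 147 + 22.1627/60 = 147.3693783
  W ⇒ negate
Point 3:
  Lat: split at 2 digits → 09° and 43.42824′; 9 + 43.42824/60 = 9.7238040
  N → positive
  Lon: split at 3 digits → 123° and 53.499′; 123 + 53.499/60 = 123.8916500
  W → negative
Point 4:
  Lat: 44.09′ = 0.734833°; total 52.7348333
  S → negative
  λ: 123 + 48.527/60 = 123.8087833
  W ⇒ negate
Point 5:
  φ: 56° + 1/60 + 26.5/3600 = 56 + 0.016667 + 0.007361 = 56.0240278
  N → positive
  λ: 43′ + 36.4″ = 43.60667′; 41 + 43.60667/60 = 41.7267778
  E → positive
Point 6:
  Latitude: 32° + 24/60 + 22.6/3600 = 32 + 0.400000 + 0.006278 = 32.4062778
  N → positive
  Longitude: 35′ + 43.5″ = 35.72500′; 145 + 35.72500/60 = 145.5954167
  W ⇒ negate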